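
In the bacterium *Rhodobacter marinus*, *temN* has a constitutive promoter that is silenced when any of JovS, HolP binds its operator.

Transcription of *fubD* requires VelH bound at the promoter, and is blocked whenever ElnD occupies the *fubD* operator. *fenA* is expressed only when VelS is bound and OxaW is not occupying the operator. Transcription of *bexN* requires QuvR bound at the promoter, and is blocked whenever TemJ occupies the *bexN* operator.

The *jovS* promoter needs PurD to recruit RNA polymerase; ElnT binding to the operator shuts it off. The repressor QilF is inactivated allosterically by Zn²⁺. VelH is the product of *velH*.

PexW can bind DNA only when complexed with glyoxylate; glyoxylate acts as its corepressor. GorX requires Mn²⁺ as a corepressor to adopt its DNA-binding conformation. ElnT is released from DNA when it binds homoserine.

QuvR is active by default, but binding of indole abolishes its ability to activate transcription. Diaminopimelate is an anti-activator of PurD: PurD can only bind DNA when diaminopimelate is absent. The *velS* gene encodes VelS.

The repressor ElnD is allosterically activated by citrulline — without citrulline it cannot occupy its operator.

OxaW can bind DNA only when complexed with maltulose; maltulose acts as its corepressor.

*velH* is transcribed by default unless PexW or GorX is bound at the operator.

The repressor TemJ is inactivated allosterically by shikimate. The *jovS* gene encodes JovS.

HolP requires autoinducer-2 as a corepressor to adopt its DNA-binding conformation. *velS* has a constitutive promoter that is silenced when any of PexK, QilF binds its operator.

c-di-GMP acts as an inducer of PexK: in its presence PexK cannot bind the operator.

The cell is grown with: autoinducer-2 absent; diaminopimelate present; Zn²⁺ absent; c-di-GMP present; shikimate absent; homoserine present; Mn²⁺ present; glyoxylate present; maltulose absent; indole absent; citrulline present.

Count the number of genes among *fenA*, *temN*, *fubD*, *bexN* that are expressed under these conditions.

c-di-GMP is present, so PexK is inactive.
Zn²⁺ is absent, so QilF is active.
With repressor QilF bound, *velS* is not transcribed.
So VelS is not produced.
Maltulose is absent, so OxaW is inactive.
Required activator VelS is absent, so *fenA* is not transcribed.
→ *fenA* is OFF.
Diaminopimelate is present, so PurD is inactive.
Homoserine is present, so ElnT is inactive.
Required activator PurD is absent, so *jovS* is not transcribed.
So JovS is not produced.
Autoinducer-2 is absent, so HolP is inactive.
With no repressor bound, *temN* is transcribed.
→ *temN* is ON.
Glyoxylate is present, so PexW is active.
Mn²⁺ is present, so GorX is active.
With repressor PexW bound, *velH* is not transcribed.
So VelH is not produced.
Citrulline is present, so ElnD is active.
With repressor ElnD bound, *fubD* is not transcribed.
→ *fubD* is OFF.
Indole is absent, so QuvR is active.
Shikimate is absent, so TemJ is active.
With repressor TemJ bound, *bexN* is not transcribed.
→ *bexN* is OFF.
1 of the 4 genes is transcribed.

1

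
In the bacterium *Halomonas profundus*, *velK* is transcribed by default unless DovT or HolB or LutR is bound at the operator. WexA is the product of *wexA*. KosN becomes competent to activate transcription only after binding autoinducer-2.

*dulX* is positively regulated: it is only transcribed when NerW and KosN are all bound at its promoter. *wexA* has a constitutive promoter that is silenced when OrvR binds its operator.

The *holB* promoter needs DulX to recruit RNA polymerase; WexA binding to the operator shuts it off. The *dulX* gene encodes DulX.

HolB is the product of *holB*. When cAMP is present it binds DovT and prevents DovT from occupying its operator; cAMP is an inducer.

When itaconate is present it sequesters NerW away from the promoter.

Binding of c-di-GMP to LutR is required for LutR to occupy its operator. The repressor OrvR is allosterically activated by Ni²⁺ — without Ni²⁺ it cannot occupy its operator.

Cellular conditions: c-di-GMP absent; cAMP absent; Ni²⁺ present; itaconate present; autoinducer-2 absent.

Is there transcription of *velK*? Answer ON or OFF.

OFF

cAMP is absent, so DovT is active.
Itaconate is present, so NerW is inactive.
Autoinducer-2 is absent, so KosN is inactive.
Required activator NerW is absent, so *dulX* is not transcribed.
So DulX is not produced.
Ni²⁺ is present, so OrvR is active.
With repressor OrvR bound, *wexA* is not transcribed.
So WexA is not produced.
Required activator DulX is absent, so *holB* is not transcribed.
So HolB is not produced.
c-di-GMP is absent, so LutR is inactive.
With repressor DovT bound, *velK* is not transcribed.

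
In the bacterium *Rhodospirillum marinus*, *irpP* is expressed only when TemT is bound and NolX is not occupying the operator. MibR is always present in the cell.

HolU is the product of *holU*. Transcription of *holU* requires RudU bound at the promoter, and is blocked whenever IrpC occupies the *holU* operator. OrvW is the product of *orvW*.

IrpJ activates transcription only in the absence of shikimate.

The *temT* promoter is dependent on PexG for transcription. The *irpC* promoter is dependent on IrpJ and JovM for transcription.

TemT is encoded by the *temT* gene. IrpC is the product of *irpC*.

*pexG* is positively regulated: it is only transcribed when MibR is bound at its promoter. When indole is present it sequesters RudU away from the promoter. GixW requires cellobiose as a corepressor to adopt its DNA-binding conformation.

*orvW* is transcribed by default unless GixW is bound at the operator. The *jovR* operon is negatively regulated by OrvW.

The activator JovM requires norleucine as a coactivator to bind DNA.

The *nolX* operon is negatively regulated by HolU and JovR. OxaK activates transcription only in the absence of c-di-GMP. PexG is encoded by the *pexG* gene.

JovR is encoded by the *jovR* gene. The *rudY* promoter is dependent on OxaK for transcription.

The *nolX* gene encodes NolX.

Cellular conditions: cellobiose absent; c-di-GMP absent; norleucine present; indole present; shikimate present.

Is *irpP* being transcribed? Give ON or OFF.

OFF

Indole is present, so RudU is inactive.
Shikimate is present, so IrpJ is inactive.
Norleucine is present, so JovM is active.
Required activator IrpJ is absent, so *irpC* is not transcribed.
So IrpC is not produced.
Required activator RudU is absent, so *holU* is not transcribed.
So HolU is not produced.
Cellobiose is absent, so GixW is inactive.
With no repressor bound, *orvW* is transcribed.
So OrvW is produced and active.
With repressor OrvW bound, *jovR* is not transcribed.
So JovR is not produced.
With no repressor bound, *nolX* is transcribed.
So NolX is produced and active.
MibR is produced constitutively and is active.
No repressor is bound and MibR is active, so *pexG* is transcribed.
So PexG is produced and active.
No repressor is bound and PexG is active, so *temT* is transcribed.
So TemT is produced and active.
With repressor NolX bound, *irpP* is not transcribed.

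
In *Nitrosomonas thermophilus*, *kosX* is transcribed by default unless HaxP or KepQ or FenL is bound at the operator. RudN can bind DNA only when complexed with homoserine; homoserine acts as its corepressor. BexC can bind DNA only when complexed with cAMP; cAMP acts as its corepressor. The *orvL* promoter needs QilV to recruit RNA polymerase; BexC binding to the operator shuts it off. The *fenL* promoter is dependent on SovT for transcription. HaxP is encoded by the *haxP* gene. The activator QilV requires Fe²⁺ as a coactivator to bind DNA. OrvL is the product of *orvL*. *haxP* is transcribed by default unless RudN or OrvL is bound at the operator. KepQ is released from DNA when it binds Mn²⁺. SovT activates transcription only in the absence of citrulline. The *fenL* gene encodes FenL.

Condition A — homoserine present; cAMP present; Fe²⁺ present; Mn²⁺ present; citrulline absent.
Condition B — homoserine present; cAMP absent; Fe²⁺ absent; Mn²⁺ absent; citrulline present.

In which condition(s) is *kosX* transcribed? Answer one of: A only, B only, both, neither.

Condition A:
Homoserine is present, so RudN is active.
cAMP is present, so BexC is active.
Fe²⁺ is present, so QilV is active.
With repressor BexC bound, *orvL* is not transcribed.
So OrvL is not produced.
With repressor RudN bound, *haxP* is not transcribed.
So HaxP is not produced.
Mn²⁺ is present, so KepQ is inactive.
Citrulline is absent, so SovT is active.
No repressor is bound and SovT is active, so *fenL* is transcribed.
So FenL is produced and active.
With repressor FenL bound, *kosX* is not transcribed.
→ *kosX* is OFF in A.
Condition B:
Homoserine is present, so RudN is active.
cAMP is absent, so BexC is inactive.
Fe²⁺ is absent, so QilV is inactive.
Required activator QilV is absent, so *orvL* is not transcribed.
So OrvL is not produced.
With repressor RudN bound, *haxP* is not transcribed.
So HaxP is not produced.
Mn²⁺ is absent, so KepQ is active.
Citrulline is present, so SovT is inactive.
Required activator SovT is absent, so *fenL* is not transcribed.
So FenL is not produced.
With repressor KepQ bound, *kosX* is not transcribed.
→ *kosX* is OFF in B.

neither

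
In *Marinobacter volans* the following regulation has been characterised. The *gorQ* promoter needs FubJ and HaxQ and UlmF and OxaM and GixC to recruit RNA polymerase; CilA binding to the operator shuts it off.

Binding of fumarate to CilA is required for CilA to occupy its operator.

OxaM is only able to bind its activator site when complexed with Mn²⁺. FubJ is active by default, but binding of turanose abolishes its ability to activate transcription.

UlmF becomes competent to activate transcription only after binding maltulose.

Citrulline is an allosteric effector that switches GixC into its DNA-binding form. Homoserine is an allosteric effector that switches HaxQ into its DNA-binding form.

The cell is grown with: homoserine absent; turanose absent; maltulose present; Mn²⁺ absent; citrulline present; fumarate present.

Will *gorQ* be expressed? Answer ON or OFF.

OFF

Fumarate is present, so CilA is active.
Turanose is absent, so FubJ is active.
Homoserine is absent, so HaxQ is inactive.
Maltulose is present, so UlmF is active.
Mn²⁺ is absent, so OxaM is inactive.
Citrulline is present, so GixC is active.
With repressor CilA bound, *gorQ* is not transcribed.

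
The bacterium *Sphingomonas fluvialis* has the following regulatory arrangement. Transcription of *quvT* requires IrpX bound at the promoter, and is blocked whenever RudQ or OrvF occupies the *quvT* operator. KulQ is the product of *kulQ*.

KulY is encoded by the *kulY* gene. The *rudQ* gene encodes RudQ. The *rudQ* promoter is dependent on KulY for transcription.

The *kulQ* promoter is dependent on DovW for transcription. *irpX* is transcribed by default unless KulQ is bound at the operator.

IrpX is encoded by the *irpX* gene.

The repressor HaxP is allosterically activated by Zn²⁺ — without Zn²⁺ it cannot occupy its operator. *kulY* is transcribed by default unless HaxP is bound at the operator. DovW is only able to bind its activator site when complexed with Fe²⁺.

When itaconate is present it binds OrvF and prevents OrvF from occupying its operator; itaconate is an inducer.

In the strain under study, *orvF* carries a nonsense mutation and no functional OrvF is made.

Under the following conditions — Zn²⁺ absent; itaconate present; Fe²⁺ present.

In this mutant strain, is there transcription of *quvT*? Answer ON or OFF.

OFF

Zn²⁺ is absent, so HaxP is inactive.
With no repressor bound, *kulY* is transcribed.
So KulY is produced and active.
No repressor is bound and KulY is active, so *rudQ* is transcribed.
So RudQ is produced and active.
OrvF is non-functional in this strain, so it has no effect.
Fe²⁺ is present, so DovW is active.
No repressor is bound and DovW is active, so *kulQ* is transcribed.
So KulQ is produced and active.
With repressor KulQ bound, *irpX* is not transcribed.
So IrpX is not produced.
With repressor RudQ bound, *quvT* is not transcribed.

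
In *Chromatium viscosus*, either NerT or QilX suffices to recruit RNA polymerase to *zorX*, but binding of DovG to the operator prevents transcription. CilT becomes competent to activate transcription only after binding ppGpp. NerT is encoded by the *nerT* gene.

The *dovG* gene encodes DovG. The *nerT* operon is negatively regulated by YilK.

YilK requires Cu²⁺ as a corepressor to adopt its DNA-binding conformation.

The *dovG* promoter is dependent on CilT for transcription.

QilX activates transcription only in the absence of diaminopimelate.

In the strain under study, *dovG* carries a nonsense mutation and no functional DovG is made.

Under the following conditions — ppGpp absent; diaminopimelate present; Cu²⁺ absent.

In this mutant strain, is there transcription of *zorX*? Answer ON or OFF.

Cu²⁺ is absent, so YilK is inactive.
With no repressor bound, *nerT* is transcribed.
So NerT is produced and active.
Diaminopimelate is present, so QilX is inactive.
DovG is non-functional in this strain, so it has no effect.
Activator NerT is present, so *zorX* is transcribed.

ON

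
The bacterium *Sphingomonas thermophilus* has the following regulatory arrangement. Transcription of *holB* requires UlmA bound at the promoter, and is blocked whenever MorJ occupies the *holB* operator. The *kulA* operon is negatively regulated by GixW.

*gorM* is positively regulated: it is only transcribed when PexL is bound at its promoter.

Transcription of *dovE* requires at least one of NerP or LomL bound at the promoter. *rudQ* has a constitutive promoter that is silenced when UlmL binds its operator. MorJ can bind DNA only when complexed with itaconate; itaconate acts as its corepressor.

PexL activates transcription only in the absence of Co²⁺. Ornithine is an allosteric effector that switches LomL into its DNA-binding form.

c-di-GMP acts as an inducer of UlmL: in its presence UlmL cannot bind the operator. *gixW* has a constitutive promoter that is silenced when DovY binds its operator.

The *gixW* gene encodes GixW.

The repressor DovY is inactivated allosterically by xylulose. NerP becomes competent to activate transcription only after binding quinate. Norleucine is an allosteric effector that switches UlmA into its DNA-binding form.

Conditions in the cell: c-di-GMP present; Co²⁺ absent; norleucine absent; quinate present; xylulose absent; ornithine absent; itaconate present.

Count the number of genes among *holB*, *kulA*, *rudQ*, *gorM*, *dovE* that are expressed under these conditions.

4

Itaconate is present, so MorJ is active.
Norleucine is absent, so UlmA is inactive.
With repressor MorJ bound, *holB* is not transcribed.
→ *holB* is OFF.
Xylulose is absent, so DovY is active.
With repressor DovY bound, *gixW* is not transcribed.
So GixW is not produced.
With no repressor bound, *kulA* is transcribed.
→ *kulA* is ON.
c-di-GMP is present, so UlmL is inactive.
With no repressor bound, *rudQ* is transcribed.
→ *rudQ* is ON.
Co²⁺ is absent, so PexL is active.
No repressor is bound and PexL is active, so *gorM* is transcribed.
→ *gorM* is ON.
Quinate is present, so NerP is active.
Ornithine is absent, so LomL is inactive.
Activator NerP is present, so *dovE* is transcribed.
→ *dovE* is ON.
4 of the 5 genes are transcribed.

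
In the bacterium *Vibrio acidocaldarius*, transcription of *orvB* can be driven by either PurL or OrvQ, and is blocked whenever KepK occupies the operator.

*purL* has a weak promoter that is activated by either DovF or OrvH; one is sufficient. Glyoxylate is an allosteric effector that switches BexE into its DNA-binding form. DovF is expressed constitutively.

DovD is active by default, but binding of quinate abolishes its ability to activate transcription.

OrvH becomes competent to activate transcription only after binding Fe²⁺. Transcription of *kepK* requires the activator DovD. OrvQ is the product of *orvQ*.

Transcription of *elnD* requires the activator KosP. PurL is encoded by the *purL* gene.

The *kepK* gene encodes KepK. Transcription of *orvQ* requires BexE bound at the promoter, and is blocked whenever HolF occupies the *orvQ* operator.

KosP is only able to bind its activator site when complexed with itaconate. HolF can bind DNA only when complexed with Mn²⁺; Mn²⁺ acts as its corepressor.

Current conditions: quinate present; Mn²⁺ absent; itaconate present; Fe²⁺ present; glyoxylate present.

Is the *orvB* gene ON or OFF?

DovF is produced constitutively and is active.
Fe²⁺ is present, so OrvH is active.
Activator DovF is present, so *purL* is transcribed.
So PurL is produced and active.
Quinate is present, so DovD is inactive.
Required activator DovD is absent, so *kepK* is not transcribed.
So KepK is not produced.
Mn²⁺ is absent, so HolF is inactive.
Glyoxylate is present, so BexE is active.
No repressor is bound and BexE is active, so *orvQ* is transcribed.
So OrvQ is produced and active.
Activator PurL is present, so *orvB* is transcribed.

ON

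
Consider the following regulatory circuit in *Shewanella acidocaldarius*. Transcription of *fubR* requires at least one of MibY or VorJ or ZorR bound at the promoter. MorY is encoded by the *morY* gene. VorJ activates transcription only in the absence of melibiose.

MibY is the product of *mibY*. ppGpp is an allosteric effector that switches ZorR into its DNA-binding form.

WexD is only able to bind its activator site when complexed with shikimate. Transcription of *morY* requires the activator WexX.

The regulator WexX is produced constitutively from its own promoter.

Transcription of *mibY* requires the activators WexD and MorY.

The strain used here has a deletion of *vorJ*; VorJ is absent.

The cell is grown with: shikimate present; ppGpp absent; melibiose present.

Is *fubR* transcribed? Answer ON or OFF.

ON

Shikimate is present, so WexD is active.
WexX is produced constitutively and is active.
No repressor is bound and WexX is active, so *morY* is transcribed.
So MorY is produced and active.
No repressor is bound and WexD and MorY are active, so *mibY* is transcribed.
So MibY is produced and active.
VorJ is non-functional in this strain, so it has no effect.
ppGpp is absent, so ZorR is inactive.
Activator MibY is present, so *fubR* is transcribed.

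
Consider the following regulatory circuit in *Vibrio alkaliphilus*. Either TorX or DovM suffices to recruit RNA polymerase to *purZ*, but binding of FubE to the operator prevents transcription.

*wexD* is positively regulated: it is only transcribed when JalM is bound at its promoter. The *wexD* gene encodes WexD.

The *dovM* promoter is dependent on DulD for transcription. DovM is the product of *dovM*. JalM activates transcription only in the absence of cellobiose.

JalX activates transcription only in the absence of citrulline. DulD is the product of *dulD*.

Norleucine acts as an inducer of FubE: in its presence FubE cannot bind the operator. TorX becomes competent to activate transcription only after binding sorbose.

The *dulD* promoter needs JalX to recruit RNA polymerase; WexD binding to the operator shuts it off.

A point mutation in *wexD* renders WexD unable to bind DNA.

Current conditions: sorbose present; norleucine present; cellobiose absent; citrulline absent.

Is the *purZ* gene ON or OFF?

ON

Norleucine is present, so FubE is inactive.
Sorbose is present, so TorX is active.
Citrulline is absent, so JalX is active.
WexD is non-functional in this strain, so it has no effect.
No repressor is bound and JalX is active, so *dulD* is transcribed.
So DulD is produced and active.
No repressor is bound and DulD is active, so *dovM* is transcribed.
So DovM is produced and active.
Activator TorX is present, so *purZ* is transcribed.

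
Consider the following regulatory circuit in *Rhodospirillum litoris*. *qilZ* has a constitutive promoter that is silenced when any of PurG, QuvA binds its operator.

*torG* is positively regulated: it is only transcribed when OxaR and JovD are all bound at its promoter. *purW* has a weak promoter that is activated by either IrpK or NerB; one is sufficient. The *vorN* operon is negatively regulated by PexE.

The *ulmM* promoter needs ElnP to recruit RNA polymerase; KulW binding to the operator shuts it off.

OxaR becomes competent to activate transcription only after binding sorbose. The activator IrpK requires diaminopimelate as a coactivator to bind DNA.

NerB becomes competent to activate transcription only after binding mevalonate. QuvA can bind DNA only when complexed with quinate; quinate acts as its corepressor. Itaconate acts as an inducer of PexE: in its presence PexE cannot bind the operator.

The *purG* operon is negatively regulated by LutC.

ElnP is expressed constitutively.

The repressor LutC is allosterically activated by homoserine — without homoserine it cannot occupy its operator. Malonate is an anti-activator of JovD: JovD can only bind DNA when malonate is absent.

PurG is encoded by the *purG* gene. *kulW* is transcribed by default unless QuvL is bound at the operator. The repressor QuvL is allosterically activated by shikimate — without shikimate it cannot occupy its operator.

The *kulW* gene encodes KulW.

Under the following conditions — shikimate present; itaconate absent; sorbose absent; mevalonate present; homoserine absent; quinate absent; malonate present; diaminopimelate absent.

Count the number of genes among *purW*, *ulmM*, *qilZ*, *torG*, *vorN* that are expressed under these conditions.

2

Diaminopimelate is absent, so IrpK is inactive.
Mevalonate is present, so NerB is active.
Activator NerB is present, so *purW* is transcribed.
→ *purW* is ON.
Shikimate is present, so QuvL is active.
With repressor QuvL bound, *kulW* is not transcribed.
So KulW is not produced.
ElnP is produced constitutively and is active.
No repressor is bound and ElnP is active, so *ulmM* is transcribed.
→ *ulmM* is ON.
Homoserine is absent, so LutC is inactive.
With no repressor bound, *purG* is transcribed.
So PurG is produced and active.
Quinate is absent, so QuvA is inactive.
With repressor PurG bound, *qilZ* is not transcribed.
→ *qilZ* is OFF.
Sorbose is absent, so OxaR is inactive.
Malonate is present, so JovD is inactive.
Required activator OxaR is absent, so *torG* is not transcribed.
→ *torG* is OFF.
Itaconate is absent, so PexE is active.
With repressor PexE bound, *vorN* is not transcribed.
→ *vorN* is OFF.
2 of the 5 genes are transcribed.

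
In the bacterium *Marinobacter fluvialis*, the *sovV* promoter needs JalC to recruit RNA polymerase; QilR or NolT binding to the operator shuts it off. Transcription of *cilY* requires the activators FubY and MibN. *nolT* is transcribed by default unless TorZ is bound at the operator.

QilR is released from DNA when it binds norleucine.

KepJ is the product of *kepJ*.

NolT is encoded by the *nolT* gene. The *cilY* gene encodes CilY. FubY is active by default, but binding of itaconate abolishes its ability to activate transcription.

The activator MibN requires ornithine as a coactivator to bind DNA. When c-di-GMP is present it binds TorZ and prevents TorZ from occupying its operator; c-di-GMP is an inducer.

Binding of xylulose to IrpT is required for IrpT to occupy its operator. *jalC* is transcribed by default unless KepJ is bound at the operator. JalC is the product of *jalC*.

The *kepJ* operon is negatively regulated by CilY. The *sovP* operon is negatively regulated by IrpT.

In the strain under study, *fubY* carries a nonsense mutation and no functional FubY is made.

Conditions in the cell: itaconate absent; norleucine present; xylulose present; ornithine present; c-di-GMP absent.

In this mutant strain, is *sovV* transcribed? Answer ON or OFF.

OFF

Norleucine is present, so QilR is inactive.
c-di-GMP is absent, so TorZ is active.
With repressor TorZ bound, *nolT* is not transcribed.
So NolT is not produced.
FubY is non-functional in this strain, so it has no effect.
Ornithine is present, so MibN is active.
Required activator FubY is absent, so *cilY* is not transcribed.
So CilY is not produced.
With no repressor bound, *kepJ* is transcribed.
So KepJ is produced and active.
With repressor KepJ bound, *jalC* is not transcribed.
So JalC is not produced.
Required activator JalC is absent, so *sovV* is not transcribed.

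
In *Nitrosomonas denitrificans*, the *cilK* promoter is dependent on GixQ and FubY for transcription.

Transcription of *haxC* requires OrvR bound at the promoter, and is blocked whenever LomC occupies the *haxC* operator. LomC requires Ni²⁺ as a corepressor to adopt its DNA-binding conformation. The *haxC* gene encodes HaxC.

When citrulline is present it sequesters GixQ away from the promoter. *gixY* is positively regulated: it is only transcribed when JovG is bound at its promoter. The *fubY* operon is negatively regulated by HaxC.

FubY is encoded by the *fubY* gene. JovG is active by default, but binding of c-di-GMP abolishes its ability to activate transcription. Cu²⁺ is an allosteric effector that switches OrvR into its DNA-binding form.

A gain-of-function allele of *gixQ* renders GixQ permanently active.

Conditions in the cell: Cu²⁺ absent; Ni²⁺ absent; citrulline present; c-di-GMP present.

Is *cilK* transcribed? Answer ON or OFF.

ON

GixQ is constitutively active in this strain.
Ni²⁺ is absent, so LomC is inactive.
Cu²⁺ is absent, so OrvR is inactive.
Required activator OrvR is absent, so *haxC* is not transcribed.
So HaxC is not produced.
With no repressor bound, *fubY* is transcribed.
So FubY is produced and active.
No repressor is bound and GixQ and FubY are active, so *cilK* is transcribed.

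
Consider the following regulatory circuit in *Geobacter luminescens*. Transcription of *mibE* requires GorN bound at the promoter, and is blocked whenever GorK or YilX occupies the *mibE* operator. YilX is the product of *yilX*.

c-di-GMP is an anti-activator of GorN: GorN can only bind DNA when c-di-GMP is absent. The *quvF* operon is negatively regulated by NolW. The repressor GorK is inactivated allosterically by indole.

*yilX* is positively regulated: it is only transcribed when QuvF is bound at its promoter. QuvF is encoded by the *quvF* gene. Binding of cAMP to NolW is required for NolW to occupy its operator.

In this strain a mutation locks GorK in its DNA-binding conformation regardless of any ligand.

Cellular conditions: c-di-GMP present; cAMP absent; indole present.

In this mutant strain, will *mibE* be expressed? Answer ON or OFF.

OFF

c-di-GMP is present, so GorN is inactive.
GorK is constitutively active in this strain.
cAMP is absent, so NolW is inactive.
With no repressor bound, *quvF* is transcribed.
So QuvF is produced and active.
No repressor is bound and QuvF is active, so *yilX* is transcribed.
So YilX is produced and active.
With repressor GorK bound, *mibE* is not transcribed.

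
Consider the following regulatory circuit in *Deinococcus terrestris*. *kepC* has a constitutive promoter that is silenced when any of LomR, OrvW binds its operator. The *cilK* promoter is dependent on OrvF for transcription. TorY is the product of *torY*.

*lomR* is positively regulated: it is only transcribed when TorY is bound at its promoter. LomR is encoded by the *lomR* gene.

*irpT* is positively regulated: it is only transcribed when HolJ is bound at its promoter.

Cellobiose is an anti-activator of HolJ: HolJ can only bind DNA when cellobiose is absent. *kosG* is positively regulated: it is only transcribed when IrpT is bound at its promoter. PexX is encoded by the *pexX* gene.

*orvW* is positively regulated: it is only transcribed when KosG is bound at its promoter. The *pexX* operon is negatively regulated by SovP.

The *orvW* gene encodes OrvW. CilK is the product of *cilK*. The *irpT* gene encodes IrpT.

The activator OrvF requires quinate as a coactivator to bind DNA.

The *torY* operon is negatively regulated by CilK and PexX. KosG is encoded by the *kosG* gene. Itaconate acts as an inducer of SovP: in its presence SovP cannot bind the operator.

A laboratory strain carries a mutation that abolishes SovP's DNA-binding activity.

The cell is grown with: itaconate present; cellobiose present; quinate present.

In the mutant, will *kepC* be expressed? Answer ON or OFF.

Quinate is present, so OrvF is active.
No repressor is bound and OrvF is active, so *cilK* is transcribed.
So CilK is produced and active.
SovP is non-functional in this strain, so it has no effect.
With no repressor bound, *pexX* is transcribed.
So PexX is produced and active.
With repressor CilK bound, *torY* is not transcribed.
So TorY is not produced.
Required activator TorY is absent, so *lomR* is not transcribed.
So LomR is not produced.
Cellobiose is present, so HolJ is inactive.
Required activator HolJ is absent, so *irpT* is not transcribed.
So IrpT is not produced.
Required activator IrpT is absent, so *kosG* is not transcribed.
So KosG is not produced.
Required activator KosG is absent, so *orvW* is not transcribed.
So OrvW is not produced.
With no repressor bound, *kepC* is transcribed.

ON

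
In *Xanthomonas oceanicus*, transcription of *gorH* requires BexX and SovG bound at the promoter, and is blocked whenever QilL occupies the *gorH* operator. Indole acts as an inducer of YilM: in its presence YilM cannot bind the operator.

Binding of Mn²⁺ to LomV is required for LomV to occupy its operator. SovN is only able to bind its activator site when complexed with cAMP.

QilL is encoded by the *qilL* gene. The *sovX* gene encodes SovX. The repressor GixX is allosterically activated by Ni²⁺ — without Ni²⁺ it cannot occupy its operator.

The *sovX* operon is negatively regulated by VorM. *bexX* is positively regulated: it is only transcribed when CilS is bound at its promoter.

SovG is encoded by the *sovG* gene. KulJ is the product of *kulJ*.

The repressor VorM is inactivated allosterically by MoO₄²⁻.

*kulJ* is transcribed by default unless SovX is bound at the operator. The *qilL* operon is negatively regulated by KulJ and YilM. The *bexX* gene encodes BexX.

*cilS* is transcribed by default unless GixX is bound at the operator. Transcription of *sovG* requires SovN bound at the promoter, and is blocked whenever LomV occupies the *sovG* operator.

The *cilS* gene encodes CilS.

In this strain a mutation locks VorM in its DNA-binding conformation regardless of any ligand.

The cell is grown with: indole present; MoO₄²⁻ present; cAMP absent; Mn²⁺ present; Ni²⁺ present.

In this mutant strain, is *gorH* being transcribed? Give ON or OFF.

Ni²⁺ is present, so GixX is active.
With repressor GixX bound, *cilS* is not transcribed.
So CilS is not produced.
Required activator CilS is absent, so *bexX* is not transcribed.
So BexX is not produced.
VorM is constitutively active in this strain.
With repressor VorM bound, *sovX* is not transcribed.
So SovX is not produced.
With no repressor bound, *kulJ* is transcribed.
So KulJ is produced and active.
Indole is present, so YilM is inactive.
With repressor KulJ bound, *qilL* is not transcribed.
So QilL is not produced.
cAMP is absent, so SovN is inactive.
Mn²⁺ is present, so LomV is active.
With repressor LomV bound, *sovG* is not transcribed.
So SovG is not produced.
Required activator BexX is absent, so *gorH* is not transcribed.

OFF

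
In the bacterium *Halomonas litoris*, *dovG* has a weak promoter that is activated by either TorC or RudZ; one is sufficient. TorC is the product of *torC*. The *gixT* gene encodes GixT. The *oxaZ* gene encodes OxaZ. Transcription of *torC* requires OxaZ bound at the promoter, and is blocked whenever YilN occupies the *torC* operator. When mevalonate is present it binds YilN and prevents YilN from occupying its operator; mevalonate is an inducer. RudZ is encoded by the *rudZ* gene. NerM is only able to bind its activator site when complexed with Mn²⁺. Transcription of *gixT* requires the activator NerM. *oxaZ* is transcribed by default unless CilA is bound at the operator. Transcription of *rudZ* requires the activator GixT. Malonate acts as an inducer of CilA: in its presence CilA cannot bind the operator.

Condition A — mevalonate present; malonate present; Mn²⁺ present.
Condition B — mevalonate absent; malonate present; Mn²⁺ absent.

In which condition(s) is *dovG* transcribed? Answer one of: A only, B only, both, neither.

Condition A:
Mevalonate is present, so YilN is inactive.
Malonate is present, so CilA is inactive.
With no repressor bound, *oxaZ* is transcribed.
So OxaZ is produced and active.
No repressor is bound and OxaZ is active, so *torC* is transcribed.
So TorC is produced and active.
Mn²⁺ is present, so NerM is active.
No repressor is bound and NerM is active, so *gixT* is transcribed.
So GixT is produced and active.
No repressor is bound and GixT is active, so *rudZ* is transcribed.
So RudZ is produced and active.
Activator TorC is present, so *dovG* is transcribed.
→ *dovG* is ON in A.
Condition B:
Mevalonate is absent, so YilN is active.
Malonate is present, so CilA is inactive.
With no repressor bound, *oxaZ* is transcribed.
So OxaZ is produced and active.
With repressor YilN bound, *torC* is not transcribed.
So TorC is not produced.
Mn²⁺ is absent, so NerM is inactive.
Required activator NerM is absent, so *gixT* is not transcribed.
So GixT is not produced.
Required activator GixT is absent, so *rudZ* is not transcribed.
So RudZ is not produced.
No activator is available at the *dovG* promoter, so *dovG* is not transcribed.
→ *dovG* is OFF in B.

A only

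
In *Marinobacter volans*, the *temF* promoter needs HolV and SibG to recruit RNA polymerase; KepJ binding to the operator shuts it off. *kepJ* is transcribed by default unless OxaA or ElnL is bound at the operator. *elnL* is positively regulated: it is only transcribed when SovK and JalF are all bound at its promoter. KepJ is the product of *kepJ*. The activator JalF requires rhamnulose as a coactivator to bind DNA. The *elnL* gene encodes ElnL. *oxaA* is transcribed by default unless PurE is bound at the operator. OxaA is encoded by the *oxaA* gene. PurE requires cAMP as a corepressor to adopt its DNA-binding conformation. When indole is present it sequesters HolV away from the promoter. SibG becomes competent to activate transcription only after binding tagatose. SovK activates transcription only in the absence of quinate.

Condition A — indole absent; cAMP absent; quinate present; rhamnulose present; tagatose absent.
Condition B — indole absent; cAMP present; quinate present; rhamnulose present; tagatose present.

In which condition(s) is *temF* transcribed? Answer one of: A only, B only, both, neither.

neither

Condition A:
Indole is absent, so HolV is active.
cAMP is absent, so PurE is inactive.
With no repressor bound, *oxaA* is transcribed.
So OxaA is produced and active.
Quinate is present, so SovK is inactive.
Rhamnulose is present, so JalF is active.
Required activator SovK is absent, so *elnL* is not transcribed.
So ElnL is not produced.
With repressor OxaA bound, *kepJ* is not transcribed.
So KepJ is not produced.
Tagatose is absent, so SibG is inactive.
Required activator SibG is absent, so *temF* is not transcribed.
→ *temF* is OFF in A.
Condition B:
Indole is absent, so HolV is active.
cAMP is present, so PurE is active.
With repressor PurE bound, *oxaA* is not transcribed.
So OxaA is not produced.
Quinate is present, so SovK is inactive.
Rhamnulose is present, so JalF is active.
Required activator SovK is absent, so *elnL* is not transcribed.
So ElnL is not produced.
With no repressor bound, *kepJ* is transcribed.
So KepJ is produced and active.
Tagatose is present, so SibG is active.
With repressor KepJ bound, *temF* is not transcribed.
→ *temF* is OFF in B.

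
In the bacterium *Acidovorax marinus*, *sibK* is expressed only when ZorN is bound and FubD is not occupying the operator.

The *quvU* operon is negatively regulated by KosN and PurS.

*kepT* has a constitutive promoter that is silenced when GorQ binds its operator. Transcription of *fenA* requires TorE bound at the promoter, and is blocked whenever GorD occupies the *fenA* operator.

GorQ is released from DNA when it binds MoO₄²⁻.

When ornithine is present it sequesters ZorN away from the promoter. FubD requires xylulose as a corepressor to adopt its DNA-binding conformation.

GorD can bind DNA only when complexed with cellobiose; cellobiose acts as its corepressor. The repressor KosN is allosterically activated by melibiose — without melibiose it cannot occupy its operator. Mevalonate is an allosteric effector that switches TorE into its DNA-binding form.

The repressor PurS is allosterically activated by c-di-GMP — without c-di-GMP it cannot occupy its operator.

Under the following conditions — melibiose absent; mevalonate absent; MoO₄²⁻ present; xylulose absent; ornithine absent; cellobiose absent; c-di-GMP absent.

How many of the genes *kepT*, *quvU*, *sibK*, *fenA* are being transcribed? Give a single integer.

3

MoO₄²⁻ is present, so GorQ is inactive.
With no repressor bound, *kepT* is transcribed.
→ *kepT* is ON.
Melibiose is absent, so KosN is inactive.
c-di-GMP is absent, so PurS is inactive.
With no repressor bound, *quvU* is transcribed.
→ *quvU* is ON.
Xylulose is absent, so FubD is inactive.
Ornithine is absent, so ZorN is active.
No repressor is bound and ZorN is active, so *sibK* is transcribed.
→ *sibK* is ON.
Mevalonate is absent, so TorE is inactive.
Cellobiose is absent, so GorD is inactive.
Required activator TorE is absent, so *fenA* is not transcribed.
→ *fenA* is OFF.
3 of the 4 genes are transcribed.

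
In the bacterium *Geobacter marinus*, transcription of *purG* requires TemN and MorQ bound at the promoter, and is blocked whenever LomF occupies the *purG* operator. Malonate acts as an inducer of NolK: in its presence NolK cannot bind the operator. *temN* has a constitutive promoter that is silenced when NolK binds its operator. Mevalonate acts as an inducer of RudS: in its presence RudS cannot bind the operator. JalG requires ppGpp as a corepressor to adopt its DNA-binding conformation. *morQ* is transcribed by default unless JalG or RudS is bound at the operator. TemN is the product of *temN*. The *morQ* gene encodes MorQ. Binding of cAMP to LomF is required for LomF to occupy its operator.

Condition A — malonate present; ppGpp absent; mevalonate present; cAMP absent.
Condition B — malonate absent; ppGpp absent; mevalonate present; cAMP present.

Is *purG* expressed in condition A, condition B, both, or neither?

Condition A:
Malonate is present, so NolK is inactive.
With no repressor bound, *temN* is transcribed.
So TemN is produced and active.
ppGpp is absent, so JalG is inactive.
Mevalonate is present, so RudS is inactive.
With no repressor bound, *morQ* is transcribed.
So MorQ is produced and active.
cAMP is absent, so LomF is inactive.
No repressor is bound and TemN and MorQ are active, so *purG* is transcribed.
→ *purG* is ON in A.
Condition B:
Malonate is absent, so NolK is active.
With repressor NolK bound, *temN* is not transcribed.
So TemN is not produced.
ppGpp is absent, so JalG is inactive.
Mevalonate is present, so RudS is inactive.
With no repressor bound, *morQ* is transcribed.
So MorQ is produced and active.
cAMP is present, so LomF is active.
With repressor LomF bound, *purG* is not transcribed.
→ *purG* is OFF in B.

A only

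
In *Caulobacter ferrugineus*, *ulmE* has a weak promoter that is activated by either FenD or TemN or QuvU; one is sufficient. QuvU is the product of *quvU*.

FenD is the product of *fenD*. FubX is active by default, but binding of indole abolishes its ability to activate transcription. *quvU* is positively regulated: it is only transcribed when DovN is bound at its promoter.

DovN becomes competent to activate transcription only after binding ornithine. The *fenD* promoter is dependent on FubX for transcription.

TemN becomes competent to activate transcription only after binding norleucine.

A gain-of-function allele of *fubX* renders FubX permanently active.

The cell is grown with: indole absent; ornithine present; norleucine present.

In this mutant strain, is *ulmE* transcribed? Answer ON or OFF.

FubX is constitutively active in this strain.
No repressor is bound and FubX is active, so *fenD* is transcribed.
So FenD is produced and active.
Norleucine is present, so TemN is active.
Ornithine is present, so DovN is active.
No repressor is bound and DovN is active, so *quvU* is transcribed.
So QuvU is produced and active.
Activator FenD is present, so *ulmE* is transcribed.

ON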